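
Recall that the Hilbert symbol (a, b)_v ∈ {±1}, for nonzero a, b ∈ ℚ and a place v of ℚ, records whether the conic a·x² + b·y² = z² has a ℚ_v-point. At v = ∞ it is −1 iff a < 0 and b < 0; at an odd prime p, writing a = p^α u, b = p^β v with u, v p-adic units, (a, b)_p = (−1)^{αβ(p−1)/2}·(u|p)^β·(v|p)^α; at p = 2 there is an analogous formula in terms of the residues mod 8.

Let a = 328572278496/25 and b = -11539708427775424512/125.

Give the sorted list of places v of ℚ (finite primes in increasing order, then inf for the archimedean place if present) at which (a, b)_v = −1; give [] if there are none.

[2, 11]

Mod squares: a ≡ 7854, b ≡ -2310. Check v ∈ {∞, 2, 3, 5, 7, 11, 17}.
v=7: a=7^5·(≡4), b=7^9·(≡6) mod 7; (4|7)=+1, (6|7)=-1; (−1)^{5·9·3}·(+1)^9·(-1)^5 = +1.
v=11: a=11^3·(≡10), b=11^5·(≡8) mod 11; (10|11)=-1, (8|11)=-1; (−1)^{3·5·5}·(-1)^5·(-1)^3 = -1.
v=17: a=17^1·(≡7), b=17^2·(≡8) mod 17; (7|17)=-1, (8|17)=+1; (−1)^{1·2·8}·(-1)^2·(+1)^1 = +1.
v=3: a=3^3·(≡2), b=3^1·(≡1) mod 3; (2|3)=-1, (1|3)=+1; (−1)^{3·1·1}·(-1)^1·(+1)^3 = +1.
v=5: a=5^-2·(≡1), b=5^-3·(≡3) mod 5; (1|5)=+1, (3|5)=-1; (−1)^{-2·-3·2}·(+1)^-3·(-1)^-2 = +1.
v=2: v_2(a)=5, v_2(b)=11; units ≡ 7, 5 (mod 8); ε·ε+αω+βω = 1·0+5·1+11·0 ≡ 1  ⇒  (a,b)_2 = -1.
v=∞: 7854 > 0 and -2310 < 0  ⇒  (a,b)_∞ = +1.
(7854, -2310 / ℚ) ramifies at {2, 11}: a division algebra.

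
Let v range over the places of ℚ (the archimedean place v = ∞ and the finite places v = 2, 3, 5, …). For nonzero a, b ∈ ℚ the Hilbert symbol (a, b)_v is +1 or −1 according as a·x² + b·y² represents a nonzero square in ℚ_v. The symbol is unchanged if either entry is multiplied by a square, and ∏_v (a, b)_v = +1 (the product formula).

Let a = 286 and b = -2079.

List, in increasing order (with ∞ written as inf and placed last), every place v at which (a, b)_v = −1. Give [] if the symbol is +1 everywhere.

[7, 11]

Mod squares: a ≡ 286, b ≡ -231. Check v ∈ {∞, 2, 3, 7, 11, 13}.
v=∞: 286 > 0 and -231 < 0  ⇒  (a,b)_∞ = +1.
v=11: a=11^1·(≡4), b=11^1·(≡9) mod 11; (4|11)=+1, (9|11)=+1; (−1)^{1·1·5}·(+1)^1·(+1)^1 = -1.
v=2: v_2(a)=1, v_2(b)=0; units ≡ 7, 1 (mod 8); ε·ε+αω+βω = 1·0+1·0+0·0 ≡ 0  ⇒  (a,b)_2 = +1.
v=7: a=7^0·(≡6), b=7^1·(≡4) mod 7; (6|7)=-1, (4|7)=+1; (−1)^{0·1·3}·(-1)^1·(+1)^0 = -1.
v=3: a=3^0·(≡1), b=3^3·(≡1) mod 3; (1|3)=+1, (1|3)=+1; (−1)^{0·3·1}·(+1)^3·(+1)^0 = +1.
v=13: a=13^1·(≡9), b=13^0·(≡1) mod 13; (9|13)=+1, (1|13)=+1; (−1)^{1·0·6}·(+1)^0·(+1)^1 = +1.
(286, -231 / ℚ) ramifies at {7, 11}: a division algebra.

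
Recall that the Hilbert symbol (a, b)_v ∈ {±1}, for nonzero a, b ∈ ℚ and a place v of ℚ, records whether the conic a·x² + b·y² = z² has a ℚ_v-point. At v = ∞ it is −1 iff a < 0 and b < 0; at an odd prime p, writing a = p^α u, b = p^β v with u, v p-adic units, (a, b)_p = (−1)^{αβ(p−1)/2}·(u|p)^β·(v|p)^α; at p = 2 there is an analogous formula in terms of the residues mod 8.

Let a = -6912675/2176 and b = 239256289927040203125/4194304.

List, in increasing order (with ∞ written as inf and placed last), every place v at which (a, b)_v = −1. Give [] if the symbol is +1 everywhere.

(a, b) ≡ (-21318, 77) mod (ℚ^×)²; places V = {2, 3, 5, 7, 11, 17, 19, ∞}.
(a,b)_∞: sgn(-21318)=−, sgn(77)=+, so +1.
(a,b)_17: α=-1, u≡2; β=2, v≡8 (mod 17); (2|17)=+1, (8|17)=+1; sign (−1)^0·+1^2·+1^-1 = +1.
(a,b)_2: α=-7, β=-22; u≡5, v≡5 (mod 8); ε(u)ε(v)=0·0, αω(v)=-7·1, βω(u)=-22·1; sum ≡ 1  ⇒  -1.
(a,b)_3: α=3, u≡1; β=8, v≡2 (mod 3); (1|3)=+1, (2|3)=-1; sign (−1)^0·+1^8·-1^3 = -1.
(a,b)_7: α=2, u≡4; β=5, v≡1 (mod 7); (4|7)=+1, (1|7)=+1; sign (−1)^0·+1^5·+1^2 = +1.
(a,b)_5: α=2, u≡3; β=6, v≡2 (mod 5); (3|5)=-1, (2|5)=-1; sign (−1)^0·-1^6·-1^2 = +1.
(a,b)_19: α=1, u≡12; β=2, v≡11 (mod 19); (12|19)=-1, (11|19)=+1; sign (−1)^0·-1^2·+1^1 = +1.
(a,b)_11: α=1, u≡3; β=3, v≡10 (mod 11); (3|11)=+1, (10|11)=-1; sign (−1)^1·+1^3·-1^1 = +1.
Ram(-21318, 77) = {2, 3}; no ℚ_2-point on the conic.

[2, 3]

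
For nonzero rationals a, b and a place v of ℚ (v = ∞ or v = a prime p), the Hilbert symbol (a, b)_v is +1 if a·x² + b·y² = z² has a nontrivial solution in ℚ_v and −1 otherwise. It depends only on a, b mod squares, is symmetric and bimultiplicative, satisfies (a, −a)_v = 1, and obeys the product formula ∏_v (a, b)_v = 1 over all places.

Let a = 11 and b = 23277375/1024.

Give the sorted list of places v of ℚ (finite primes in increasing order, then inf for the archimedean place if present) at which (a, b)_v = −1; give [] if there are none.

[2, 11]

(a, b) ≡ (11, 95) mod (ℚ^×)²; places V = {2, 3, 5, 11, 19, ∞}.
(a,b)_3: α=0, u≡2; β=4, v≡2 (mod 3); (2|3)=-1, (2|3)=-1; sign (−1)^0·-1^4·-1^0 = +1.
(a,b)_5: α=0, u≡1; β=3, v≡1 (mod 5); (1|5)=+1, (1|5)=+1; sign (−1)^0·+1^3·+1^0 = +1.
(a,b)_∞: sgn(11)=+, sgn(95)=+, so +1.
(a,b)_19: α=0, u≡11; β=1, v≡7 (mod 19); (11|19)=+1, (7|19)=+1; sign (−1)^0·+1^1·+1^0 = +1.
(a,b)_2: α=0, β=-10; u≡3, v≡7 (mod 8); ε(u)ε(v)=1·1, αω(v)=0·0, βω(u)=-10·1; sum ≡ 1  ⇒  -1.
(a,b)_11: α=1, u≡1; β=2, v≡7 (mod 11); (1|11)=+1, (7|11)=-1; sign (−1)^0·+1^2·-1^1 = -1.
(11, 95 / ℚ) ramifies at {2, 11}: a division algebra.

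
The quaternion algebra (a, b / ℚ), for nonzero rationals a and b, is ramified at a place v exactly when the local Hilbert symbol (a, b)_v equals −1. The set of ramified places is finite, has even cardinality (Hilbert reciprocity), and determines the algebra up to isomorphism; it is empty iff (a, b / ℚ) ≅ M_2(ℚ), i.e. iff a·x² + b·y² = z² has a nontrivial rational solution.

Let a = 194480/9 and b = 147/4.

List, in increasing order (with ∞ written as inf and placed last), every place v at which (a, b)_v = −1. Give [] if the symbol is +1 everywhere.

Mod squares: a ≡ 12155, b ≡ 3. Check v ∈ {∞, 2, 3, 5, 7, 11, 13, 17}.
v=13: a=13^1·(≡4), b=13^0·(≡1) mod 13; (4|13)=+1, (1|13)=+1; (−1)^{1·0·6}·(+1)^0·(+1)^1 = +1.
v=∞: 12155 > 0 and 3 > 0  ⇒  (a,b)_∞ = +1.
v=17: a=17^1·(≡15), b=17^0·(≡7) mod 17; (15|17)=+1, (7|17)=-1; (−1)^{1·0·8}·(+1)^0·(-1)^1 = -1.
v=7: a=7^0·(≡3), b=7^2·(≡6) mod 7; (3|7)=-1, (6|7)=-1; (−1)^{0·2·3}·(-1)^2·(-1)^0 = +1.
v=5: a=5^1·(≡4), b=5^0·(≡3) mod 5; (4|5)=+1, (3|5)=-1; (−1)^{1·0·2}·(+1)^0·(-1)^1 = -1.
v=2: v_2(a)=4, v_2(b)=-2; units ≡ 3, 3 (mod 8); ε·ε+αω+βω = 1·1+4·1+-2·1 ≡ 1  ⇒  (a,b)_2 = -1.
v=3: a=3^-2·(≡2), b=3^1·(≡1) mod 3; (2|3)=-1, (1|3)=+1; (−1)^{-2·1·1}·(-1)^1·(+1)^-2 = -1.
v=11: a=11^1·(≡4), b=11^0·(≡1) mod 11; (4|11)=+1, (1|11)=+1; (−1)^{1·0·5}·(+1)^0·(+1)^1 = +1.
|Ram(12155, 3)| = 4, even; anisotropic at {2, 3, 5, 17}.

[2, 3, 5, 17]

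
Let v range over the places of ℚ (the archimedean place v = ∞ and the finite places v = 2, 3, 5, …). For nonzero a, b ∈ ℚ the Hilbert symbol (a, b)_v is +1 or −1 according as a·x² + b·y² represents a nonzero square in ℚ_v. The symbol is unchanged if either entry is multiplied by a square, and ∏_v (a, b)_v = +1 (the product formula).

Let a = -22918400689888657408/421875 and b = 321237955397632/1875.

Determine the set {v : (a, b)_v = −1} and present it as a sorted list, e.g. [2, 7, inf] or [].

[7, 23]

Mod squares: a ≡ -1794, b ≡ 966. Check v ∈ {∞, 2, 3, 5, 7, 13, 23}.
v=3: a=3^-3·(≡2), b=3^-1·(≡1) mod 3; (2|3)=-1, (1|3)=+1; (−1)^{-3·-1·1}·(-1)^-1·(+1)^-3 = +1.
v=13: a=13^3·(≡2), b=13^2·(≡9) mod 13; (2|13)=-1, (9|13)=+1; (−1)^{3·2·6}·(-1)^2·(+1)^3 = +1.
v=∞: -1794 < 0 and 966 > 0  ⇒  (a,b)_∞ = +1.
v=7: a=7^12·(≡5), b=7^9·(≡6) mod 7; (5|7)=-1, (6|7)=-1; (−1)^{12·9·3}·(-1)^9·(-1)^12 = -1.
v=5: a=5^-6·(≡1), b=5^-4·(≡4) mod 5; (1|5)=+1, (4|5)=+1; (−1)^{-6·-4·2}·(+1)^-4·(+1)^-6 = +1.
v=23: a=23^1·(≡19), b=23^1·(≡10) mod 23; (19|23)=-1, (10|23)=-1; (−1)^{1·1·11}·(-1)^1·(-1)^1 = -1.
v=2: v_2(a)=15, v_2(b)=11; units ≡ 7, 3 (mod 8); ε·ε+αω+βω = 1·1+15·1+11·0 ≡ 0  ⇒  (a,b)_2 = +1.
|Ram(-1794, 966)| = 2, even; anisotropic at {7, 23}.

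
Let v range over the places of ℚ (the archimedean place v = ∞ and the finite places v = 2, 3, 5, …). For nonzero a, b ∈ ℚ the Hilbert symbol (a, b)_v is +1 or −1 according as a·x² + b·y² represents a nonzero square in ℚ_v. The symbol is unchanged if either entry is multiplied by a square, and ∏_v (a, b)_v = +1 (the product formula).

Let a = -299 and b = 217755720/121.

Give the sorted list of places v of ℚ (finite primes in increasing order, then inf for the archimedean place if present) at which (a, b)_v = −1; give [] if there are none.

Mod squares: a ≡ -299, b ≡ 20930. Check v ∈ {∞, 2, 3, 5, 7, 11, 13, 17, 23}.
v=∞: -299 < 0 and 20930 > 0  ⇒  (a,b)_∞ = +1.
v=5: a=5^0·(≡1), b=5^1·(≡4) mod 5; (1|5)=+1, (4|5)=+1; (−1)^{0·1·2}·(+1)^1·(+1)^0 = +1.
v=23: a=23^1·(≡10), b=23^1·(≡2) mod 23; (10|23)=-1, (2|23)=+1; (−1)^{1·1·11}·(-1)^1·(+1)^1 = +1.
v=17: a=17^0·(≡7), b=17^2·(≡3) mod 17; (7|17)=-1, (3|17)=-1; (−1)^{0·2·8}·(-1)^2·(-1)^0 = +1.
v=7: a=7^0·(≡2), b=7^1·(≡1) mod 7; (2|7)=+1, (1|7)=+1; (−1)^{0·1·3}·(+1)^1·(+1)^0 = +1.
v=3: a=3^0·(≡1), b=3^2·(≡2) mod 3; (1|3)=+1, (2|3)=-1; (−1)^{0·2·1}·(+1)^2·(-1)^0 = +1.
v=13: a=13^1·(≡3), b=13^1·(≡11) mod 13; (3|13)=+1, (11|13)=-1; (−1)^{1·1·6}·(+1)^1·(-1)^1 = -1.
v=2: v_2(a)=0, v_2(b)=3; units ≡ 5, 1 (mod 8); ε·ε+αω+βω = 0·0+0·0+3·1 ≡ 1  ⇒  (a,b)_2 = -1.
v=11: a=11^0·(≡9), b=11^-2·(≡6) mod 11; (9|11)=+1, (6|11)=-1; (−1)^{0·-2·5}·(+1)^-2·(-1)^0 = +1.
|Ram(-299, 20930)| = 2, even; anisotropic at {2, 13}.

[2, 13]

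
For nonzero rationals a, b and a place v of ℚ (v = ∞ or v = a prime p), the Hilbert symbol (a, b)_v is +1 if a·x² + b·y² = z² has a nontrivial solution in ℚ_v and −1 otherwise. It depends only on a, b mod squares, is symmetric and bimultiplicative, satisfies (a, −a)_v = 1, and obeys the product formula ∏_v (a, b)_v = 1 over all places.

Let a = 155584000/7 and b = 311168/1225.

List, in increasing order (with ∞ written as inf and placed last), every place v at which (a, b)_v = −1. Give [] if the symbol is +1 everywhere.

(a, b) ≡ (170170, 4862) mod (ℚ^×)²; places V = {2, 5, 7, 11, 13, 17, ∞}.
(a,b)_13: α=1, u≡10; β=1, v≡1 (mod 13); (10|13)=+1, (1|13)=+1; sign (−1)^0·+1^1·+1^1 = +1.
(a,b)_17: α=1, u≡12; β=1, v≡12 (mod 17); (12|17)=-1, (12|17)=-1; sign (−1)^0·-1^1·-1^1 = +1.
(a,b)_∞: sgn(170170)=+, sgn(4862)=+, so +1.
(a,b)_2: α=9, β=7; u≡5, v≡7 (mod 8); ε(u)ε(v)=0·1, αω(v)=9·0, βω(u)=7·1; sum ≡ 1  ⇒  -1.
(a,b)_11: α=1, u≡5; β=1, v≡10 (mod 11); (5|11)=+1, (10|11)=-1; sign (−1)^1·+1^1·-1^1 = +1.
(a,b)_5: α=3, u≡1; β=-2, v≡2 (mod 5); (1|5)=+1, (2|5)=-1; sign (−1)^0·+1^-2·-1^3 = -1.
(a,b)_7: α=-1, u≡5; β=-2, v≡1 (mod 7); (5|7)=-1, (1|7)=+1; sign (−1)^0·-1^-2·+1^-1 = +1.
|Ram(170170, 4862)| = 2, even; anisotropic at {2, 5}.

[2, 5]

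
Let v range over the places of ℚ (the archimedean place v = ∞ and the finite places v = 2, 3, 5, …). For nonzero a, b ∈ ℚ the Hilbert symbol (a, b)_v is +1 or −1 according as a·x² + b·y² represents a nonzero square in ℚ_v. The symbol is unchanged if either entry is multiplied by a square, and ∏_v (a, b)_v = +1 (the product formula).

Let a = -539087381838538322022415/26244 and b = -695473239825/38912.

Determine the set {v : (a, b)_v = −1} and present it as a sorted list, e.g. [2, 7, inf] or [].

[43, inf]

Mod squares: a ≡ -2495935, b ≡ -998374. Check v ∈ {∞, 2, 3, 5, 7, 13, 19, 43, 47}.
v=47: a=47^3·(≡46), b=47^1·(≡6) mod 47; (46|47)=-1, (6|47)=+1; (−1)^{3·1·23}·(-1)^1·(+1)^3 = +1.
v=3: a=3^-8·(≡2), b=3^2·(≡2) mod 3; (2|3)=-1, (2|3)=-1; (−1)^{-8·2·1}·(-1)^2·(-1)^-8 = +1.
v=43: a=43^3·(≡22), b=43^1·(≡30) mod 43; (22|43)=-1, (30|43)=-1; (−1)^{3·1·21}·(-1)^1·(-1)^3 = -1.
v=5: a=5^1·(≡3), b=5^2·(≡1) mod 5; (3|5)=-1, (1|5)=+1; (−1)^{1·2·2}·(-1)^2·(+1)^1 = +1.
v=∞: -2495935 < 0 and -998374 < 0  ⇒  (a,b)_∞ = -1.
v=13: a=13^3·(≡6), b=13^1·(≡8) mod 13; (6|13)=-1, (8|13)=-1; (−1)^{3·1·6}·(-1)^1·(-1)^3 = +1.
v=2: v_2(a)=-2, v_2(b)=-11; units ≡ 1, 5 (mod 8); ε·ε+αω+βω = 0·0+-2·1+-11·0 ≡ 0  ⇒  (a,b)_2 = +1.
v=7: a=7^4·(≡6), b=7^6·(≡2) mod 7; (6|7)=-1, (2|7)=+1; (−1)^{4·6·3}·(-1)^6·(+1)^4 = +1.
v=19: a=19^5·(≡11), b=19^-1·(≡3) mod 19; (11|19)=+1, (3|19)=-1; (−1)^{5·-1·9}·(+1)^-1·(-1)^5 = +1.
(-2495935, -998374 / ℚ) ramifies at {43, ∞}: a division algebra.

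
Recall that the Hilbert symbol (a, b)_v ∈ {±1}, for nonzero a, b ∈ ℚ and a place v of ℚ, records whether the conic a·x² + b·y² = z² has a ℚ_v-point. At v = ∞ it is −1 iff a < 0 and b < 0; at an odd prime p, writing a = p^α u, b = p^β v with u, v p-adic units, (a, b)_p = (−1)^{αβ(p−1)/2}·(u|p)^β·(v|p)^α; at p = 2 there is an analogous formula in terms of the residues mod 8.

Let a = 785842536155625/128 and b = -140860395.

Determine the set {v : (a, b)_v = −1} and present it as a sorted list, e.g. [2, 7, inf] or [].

(a, b) ≡ (11362, -43355) mod (ℚ^×)²; places V = {2, 3, 5, 13, 19, 23, 29, ∞}.
(a,b)_13: α=1, u≡4; β=1, v≡7 (mod 13); (4|13)=+1, (7|13)=-1; sign (−1)^0·+1^1·-1^1 = -1.
(a,b)_19: α=3, u≡6; β=2, v≡8 (mod 19); (6|19)=+1, (8|19)=-1; sign (−1)^0·+1^2·-1^3 = -1.
(a,b)_5: α=4, u≡3; β=1, v≡1 (mod 5); (3|5)=-1, (1|5)=+1; sign (−1)^0·-1^1·+1^4 = -1.
(a,b)_∞: sgn(11362)=+, sgn(-43355)=−, so +1.
(a,b)_29: α=2, u≡24; β=1, v≡13 (mod 29); (24|29)=+1, (13|29)=+1; sign (−1)^0·+1^1·+1^2 = +1.
(a,b)_23: α=1, u≡20; β=1, v≡6 (mod 23); (20|23)=-1, (6|23)=+1; sign (−1)^1·-1^1·+1^1 = +1.
(a,b)_3: α=6, u≡1; β=2, v≡1 (mod 3); (1|3)=+1, (1|3)=+1; sign (−1)^0·+1^2·+1^6 = +1.
(a,b)_2: α=-7, β=0; u≡1, v≡5 (mod 8); ε(u)ε(v)=0·0, αω(v)=-7·1, βω(u)=0·0; sum ≡ 1  ⇒  -1.
|Ram(11362, -43355)| = 4, even; anisotropic at {2, 5, 13, 19}.

[2, 5, 13, 19]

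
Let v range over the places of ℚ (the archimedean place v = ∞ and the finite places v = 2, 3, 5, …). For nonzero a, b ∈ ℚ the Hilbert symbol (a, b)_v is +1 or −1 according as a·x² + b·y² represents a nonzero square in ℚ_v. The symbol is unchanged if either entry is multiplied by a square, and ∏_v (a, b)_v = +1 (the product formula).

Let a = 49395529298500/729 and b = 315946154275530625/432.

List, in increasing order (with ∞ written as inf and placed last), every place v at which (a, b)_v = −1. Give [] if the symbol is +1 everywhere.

[5, 17]

Mod squares: a ≡ 385, b ≡ 24123. Check v ∈ {∞, 2, 3, 5, 7, 11, 17, 43}.
v=2: v_2(a)=2, v_2(b)=-4; units ≡ 1, 3 (mod 8); ε·ε+αω+βω = 0·1+2·1+-4·0 ≡ 0  ⇒  (a,b)_2 = +1.
v=7: a=7^5·(≡3), b=7^6·(≡4) mod 7; (3|7)=-1, (4|7)=+1; (−1)^{5·6·3}·(-1)^6·(+1)^5 = +1.
v=∞: 385 > 0 and 24123 > 0  ⇒  (a,b)_∞ = +1.
v=17: a=17^2·(≡11), b=17^3·(≡16) mod 17; (11|17)=-1, (16|17)=+1; (−1)^{2·3·8}·(-1)^3·(+1)^2 = -1.
v=11: a=11^1·(≡6), b=11^1·(≡4) mod 11; (6|11)=-1, (4|11)=+1; (−1)^{1·1·5}·(-1)^1·(+1)^1 = +1.
v=3: a=3^-6·(≡1), b=3^-3·(≡1) mod 3; (1|3)=+1, (1|3)=+1; (−1)^{-6·-3·1}·(+1)^-3·(+1)^-6 = +1.
v=5: a=5^3·(≡2), b=5^4·(≡2) mod 5; (2|5)=-1, (2|5)=-1; (−1)^{3·4·2}·(-1)^4·(-1)^3 = -1.
v=43: a=43^2·(≡15), b=43^3·(≡37) mod 43; (15|43)=+1, (37|43)=-1; (−1)^{2·3·21}·(+1)^3·(-1)^2 = +1.
(385, 24123 / ℚ) ramifies at {5, 17}: a division algebra.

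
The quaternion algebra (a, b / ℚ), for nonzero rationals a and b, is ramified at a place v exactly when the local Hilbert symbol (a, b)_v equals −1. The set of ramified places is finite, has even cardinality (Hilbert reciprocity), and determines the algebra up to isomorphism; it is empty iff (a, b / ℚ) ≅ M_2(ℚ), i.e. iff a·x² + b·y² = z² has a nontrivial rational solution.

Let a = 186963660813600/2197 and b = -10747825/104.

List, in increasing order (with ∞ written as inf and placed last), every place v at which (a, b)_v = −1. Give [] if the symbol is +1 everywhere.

(a, b) ≡ (442, -92378) mod (ℚ^×)²; places V = {2, 3, 5, 11, 13, 17, 19, ∞}.
(a,b)_5: α=2, u≡2; β=2, v≡3 (mod 5); (2|5)=-1, (3|5)=-1; sign (−1)^0·-1^2·-1^2 = +1.
(a,b)_17: α=3, u≡2; β=1, v≡11 (mod 17); (2|17)=+1, (11|17)=-1; sign (−1)^0·+1^1·-1^3 = -1.
(a,b)_19: α=2, u≡1; β=1, v≡14 (mod 19); (1|19)=+1, (14|19)=-1; sign (−1)^0·+1^1·-1^2 = +1.
(a,b)_13: α=-3, u≡8; β=-1, v≡2 (mod 13); (8|13)=-1, (2|13)=-1; sign (−1)^0·-1^-1·-1^-3 = +1.
(a,b)_2: α=5, β=-3; u≡5, v≡3 (mod 8); ε(u)ε(v)=0·1, αω(v)=5·1, βω(u)=-3·1; sum ≡ 0  ⇒  +1.
(a,b)_3: α=2, u≡1; β=0, v≡1 (mod 3); (1|3)=+1, (1|3)=+1; sign (−1)^0·+1^0·+1^2 = +1.
(a,b)_∞: sgn(442)=+, sgn(-92378)=−, so +1.
(a,b)_11: α=4, u≡6; β=3, v≡2 (mod 11); (6|11)=-1, (2|11)=-1; sign (−1)^0·-1^3·-1^4 = -1.
Ram(442, -92378) = {11, 17}; no ℚ_11-point on the conic.

[11, 17]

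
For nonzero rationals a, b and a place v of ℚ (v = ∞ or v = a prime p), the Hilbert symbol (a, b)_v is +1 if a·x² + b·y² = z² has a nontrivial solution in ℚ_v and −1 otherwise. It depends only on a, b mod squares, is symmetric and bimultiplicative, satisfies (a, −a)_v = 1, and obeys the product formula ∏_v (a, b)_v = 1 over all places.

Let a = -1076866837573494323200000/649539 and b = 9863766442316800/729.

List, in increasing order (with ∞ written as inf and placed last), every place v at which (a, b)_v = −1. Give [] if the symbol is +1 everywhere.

[5, 11, 13, 19]

Mod squares: a ≡ -230945, b ≡ 13. Check v ∈ {∞, 2, 3, 5, 11, 13, 17, 19, 41}.
v=41: a=41^2·(≡5), b=41^2·(≡13) mod 41; (5|41)=+1, (13|41)=-1; (−1)^{2·2·20}·(+1)^2·(-1)^2 = +1.
v=19: a=19^3·(≡7), b=19^2·(≡14) mod 19; (7|19)=+1, (14|19)=-1; (−1)^{3·2·9}·(+1)^2·(-1)^3 = -1.
v=5: a=5^5·(≡4), b=5^2·(≡3) mod 5; (4|5)=+1, (3|5)=-1; (−1)^{5·2·2}·(+1)^2·(-1)^5 = -1.
v=11: a=11^-1·(≡9), b=11^0·(≡8) mod 11; (9|11)=+1, (8|11)=-1; (−1)^{-1·0·5}·(+1)^0·(-1)^-1 = -1.
v=∞: -230945 < 0 and 13 > 0  ⇒  (a,b)_∞ = +1.
v=2: v_2(a)=14, v_2(b)=10; units ≡ 7, 5 (mod 8); ε·ε+αω+βω = 1·0+14·1+10·0 ≡ 0  ⇒  (a,b)_2 = +1.
v=13: a=13^5·(≡6), b=13^3·(≡9) mod 13; (6|13)=-1, (9|13)=+1; (−1)^{5·3·6}·(-1)^3·(+1)^5 = -1.
v=17: a=17^3·(≡16), b=17^2·(≡2) mod 17; (16|17)=+1, (2|17)=+1; (−1)^{3·2·8}·(+1)^2·(+1)^3 = +1.
v=3: a=3^-10·(≡1), b=3^-6·(≡1) mod 3; (1|3)=+1, (1|3)=+1; (−1)^{-10·-6·1}·(+1)^-6·(+1)^-10 = +1.
|Ram(-230945, 13)| = 4, even; anisotropic at {5, 11, 13, 19}.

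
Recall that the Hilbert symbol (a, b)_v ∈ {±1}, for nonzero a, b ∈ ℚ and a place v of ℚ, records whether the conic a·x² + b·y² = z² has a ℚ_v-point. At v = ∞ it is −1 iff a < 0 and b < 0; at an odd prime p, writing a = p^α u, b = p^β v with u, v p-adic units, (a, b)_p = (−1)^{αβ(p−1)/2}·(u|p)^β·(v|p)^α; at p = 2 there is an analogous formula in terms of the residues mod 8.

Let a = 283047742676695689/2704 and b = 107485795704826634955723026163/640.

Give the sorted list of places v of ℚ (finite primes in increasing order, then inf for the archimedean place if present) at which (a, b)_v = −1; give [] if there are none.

Mod squares: a ≡ 156009, b ≡ 15470. Check v ∈ {∞, 2, 3, 5, 7, 11, 13, 17, 19, 23}.
v=7: a=7^9·(≡3), b=7^13·(≡6) mod 7; (3|7)=-1, (6|7)=-1; (−1)^{9·13·3}·(-1)^13·(-1)^9 = -1.
v=23: a=23^1·(≡15), b=23^2·(≡5) mod 23; (15|23)=-1, (5|23)=-1; (−1)^{1·2·11}·(-1)^2·(-1)^1 = -1.
v=2: v_2(a)=-4, v_2(b)=-7; units ≡ 1, 7 (mod 8); ε·ε+αω+βω = 0·1+-4·0+-7·0 ≡ 0  ⇒  (a,b)_2 = +1.
v=3: a=3^3·(≡1), b=3^2·(≡2) mod 3; (1|3)=+1, (2|3)=-1; (−1)^{3·2·1}·(+1)^2·(-1)^3 = -1.
v=11: a=11^2·(≡2), b=11^2·(≡9) mod 11; (2|11)=-1, (9|11)=+1; (−1)^{2·2·5}·(-1)^2·(+1)^2 = +1.
v=5: a=5^0·(≡1), b=5^-1·(≡1) mod 5; (1|5)=+1, (1|5)=+1; (−1)^{0·-1·2}·(+1)^-1·(+1)^0 = +1.
v=19: a=19^1·(≡18), b=19^2·(≡16) mod 19; (18|19)=-1, (16|19)=+1; (−1)^{1·2·9}·(-1)^2·(+1)^1 = +1.
v=17: a=17^3·(≡3), b=17^7·(≡15) mod 17; (3|17)=-1, (15|17)=+1; (−1)^{3·7·8}·(-1)^7·(+1)^3 = -1.
v=13: a=13^-2·(≡10), b=13^1·(≡2) mod 13; (10|13)=+1, (2|13)=-1; (−1)^{-2·1·6}·(+1)^1·(-1)^-2 = +1.
v=∞: 156009 > 0 and 15470 > 0  ⇒  (a,b)_∞ = +1.
(156009, 15470 / ℚ) ramifies at {3, 7, 17, 23}: a division algebra.

[3, 7, 17, 23]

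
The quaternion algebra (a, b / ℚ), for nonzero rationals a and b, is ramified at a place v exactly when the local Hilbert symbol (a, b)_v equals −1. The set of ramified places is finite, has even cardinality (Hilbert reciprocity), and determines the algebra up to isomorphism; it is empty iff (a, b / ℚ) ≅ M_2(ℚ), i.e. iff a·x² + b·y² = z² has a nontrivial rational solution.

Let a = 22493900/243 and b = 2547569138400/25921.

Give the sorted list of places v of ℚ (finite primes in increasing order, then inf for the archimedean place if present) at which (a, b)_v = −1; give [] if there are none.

Mod squares: a ≡ 33, b ≡ 286. Check v ∈ {∞, 2, 3, 5, 7, 11, 13, 23}.
v=23: a=23^0·(≡10), b=23^-2·(≡20) mod 23; (10|23)=-1, (20|23)=-1; (−1)^{0·-2·11}·(-1)^-2·(-1)^0 = +1.
v=7: a=7^0·(≡6), b=7^-2·(≡5) mod 7; (6|7)=-1, (5|7)=-1; (−1)^{0·-2·3}·(-1)^-2·(-1)^0 = +1.
v=2: v_2(a)=2, v_2(b)=5; units ≡ 1, 7 (mod 8); ε·ε+αω+βω = 0·1+2·0+5·0 ≡ 0  ⇒  (a,b)_2 = +1.
v=3: a=3^-5·(≡2), b=3^2·(≡1) mod 3; (2|3)=-1, (1|3)=+1; (−1)^{-5·2·1}·(-1)^2·(+1)^-5 = +1.
v=11: a=11^3·(≡4), b=11^5·(≡3) mod 11; (4|11)=+1, (3|11)=+1; (−1)^{3·5·5}·(+1)^5·(+1)^3 = -1.
v=5: a=5^2·(≡2), b=5^2·(≡1) mod 5; (2|5)=-1, (1|5)=+1; (−1)^{2·2·2}·(-1)^2·(+1)^2 = +1.
v=∞: 33 > 0 and 286 > 0  ⇒  (a,b)_∞ = +1.
v=13: a=13^2·(≡5), b=13^3·(≡1) mod 13; (5|13)=-1, (1|13)=+1; (−1)^{2·3·6}·(-1)^3·(+1)^2 = -1.
|Ram(33, 286)| = 2, even; anisotropic at {11, 13}.

[11, 13]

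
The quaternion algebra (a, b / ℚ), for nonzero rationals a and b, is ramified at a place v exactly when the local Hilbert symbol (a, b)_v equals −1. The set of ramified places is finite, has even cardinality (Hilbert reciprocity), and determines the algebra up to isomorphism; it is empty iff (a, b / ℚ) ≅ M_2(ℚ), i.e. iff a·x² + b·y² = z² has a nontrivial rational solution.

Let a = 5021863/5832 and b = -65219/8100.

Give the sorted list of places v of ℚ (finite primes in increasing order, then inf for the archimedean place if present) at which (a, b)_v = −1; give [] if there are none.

Mod squares: a ≡ 14, b ≡ -11. Check v ∈ {∞, 2, 3, 5, 7, 11}.
v=∞: 14 > 0 and -11 < 0  ⇒  (a,b)_∞ = +1.
v=7: a=7^3·(≡4), b=7^2·(≡6) mod 7; (4|7)=+1, (6|7)=-1; (−1)^{3·2·3}·(+1)^2·(-1)^3 = -1.
v=2: v_2(a)=-3, v_2(b)=-2; units ≡ 7, 5 (mod 8); ε·ε+αω+βω = 1·0+-3·1+-2·0 ≡ 1  ⇒  (a,b)_2 = -1.
v=5: a=5^0·(≡4), b=5^-2·(≡4) mod 5; (4|5)=+1, (4|5)=+1; (−1)^{0·-2·2}·(+1)^-2·(+1)^0 = +1.
v=11: a=11^4·(≡1), b=11^3·(≡7) mod 11; (1|11)=+1, (7|11)=-1; (−1)^{4·3·5}·(+1)^3·(-1)^4 = +1.
v=3: a=3^-6·(≡2), b=3^-4·(≡1) mod 3; (2|3)=-1, (1|3)=+1; (−1)^{-6·-4·1}·(-1)^-4·(+1)^-6 = +1.
(14, -11 / ℚ) ramifies at {2, 7}: a division algebra.

[2, 7]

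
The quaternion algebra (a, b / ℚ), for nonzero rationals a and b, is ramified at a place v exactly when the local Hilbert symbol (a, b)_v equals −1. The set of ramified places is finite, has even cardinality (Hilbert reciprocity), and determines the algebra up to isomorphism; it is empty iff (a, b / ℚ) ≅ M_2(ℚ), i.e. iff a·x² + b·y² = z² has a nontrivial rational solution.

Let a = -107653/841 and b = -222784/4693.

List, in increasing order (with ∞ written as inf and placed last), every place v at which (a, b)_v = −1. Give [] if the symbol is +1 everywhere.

[2, inf]

Mod squares: a ≡ -13, b ≡ -13. Check v ∈ {∞, 2, 7, 13, 19, 29, 59}.
v=19: a=19^0·(≡4), b=19^-2·(≡11) mod 19; (4|19)=+1, (11|19)=+1; (−1)^{0·-2·9}·(+1)^-2·(+1)^0 = +1.
v=7: a=7^2·(≡1), b=7^0·(≡4) mod 7; (1|7)=+1, (4|7)=+1; (−1)^{2·0·3}·(+1)^0·(+1)^2 = +1.
v=2: v_2(a)=0, v_2(b)=6; units ≡ 3, 3 (mod 8); ε·ε+αω+βω = 1·1+0·1+6·1 ≡ 1  ⇒  (a,b)_2 = -1.
v=59: a=59^0·(≡29), b=59^2·(≡57) mod 59; (29|59)=+1, (57|59)=+1; (−1)^{0·2·29}·(+1)^2·(+1)^0 = +1.
v=29: a=29^-2·(≡24), b=29^0·(≡7) mod 29; (24|29)=+1, (7|29)=+1; (−1)^{-2·0·14}·(+1)^0·(+1)^-2 = +1.
v=∞: -13 < 0 and -13 < 0  ⇒  (a,b)_∞ = -1.
v=13: a=13^3·(≡9), b=13^-1·(≡1) mod 13; (9|13)=+1, (1|13)=+1; (−1)^{3·-1·6}·(+1)^-1·(+1)^3 = +1.
|Ram(-13, -13)| = 2, even; anisotropic at {2, ∞}.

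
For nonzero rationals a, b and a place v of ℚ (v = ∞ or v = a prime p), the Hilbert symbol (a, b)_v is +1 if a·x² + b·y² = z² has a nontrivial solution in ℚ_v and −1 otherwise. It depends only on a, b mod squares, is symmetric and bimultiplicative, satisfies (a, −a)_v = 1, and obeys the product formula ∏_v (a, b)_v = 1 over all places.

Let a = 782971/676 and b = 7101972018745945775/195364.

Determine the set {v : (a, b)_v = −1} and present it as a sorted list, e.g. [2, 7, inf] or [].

[2, 29]

Mod squares: a ≡ 19, b ≡ 551. Check v ∈ {∞, 2, 5, 7, 13, 17, 19, 29}.
v=17: a=17^0·(≡8), b=17^-2·(≡11) mod 17; (8|17)=+1, (11|17)=-1; (−1)^{0·-2·8}·(+1)^-2·(-1)^0 = +1.
v=∞: 19 > 0 and 551 > 0  ⇒  (a,b)_∞ = +1.
v=5: a=5^0·(≡1), b=5^2·(≡4) mod 5; (1|5)=+1, (4|5)=+1; (−1)^{0·2·2}·(+1)^2·(+1)^0 = +1.
v=2: v_2(a)=-2, v_2(b)=-2; units ≡ 3, 7 (mod 8); ε·ε+αω+βω = 1·1+-2·0+-2·1 ≡ 1  ⇒  (a,b)_2 = -1.
v=13: a=13^-2·(≡5), b=13^-2·(≡8) mod 13; (5|13)=-1, (8|13)=-1; (−1)^{-2·-2·6}·(-1)^-2·(-1)^-2 = +1.
v=7: a=7^2·(≡3), b=7^4·(≡3) mod 7; (3|7)=-1, (3|7)=-1; (−1)^{2·4·3}·(-1)^4·(-1)^2 = +1.
v=29: a=29^2·(≡10), b=29^7·(≡18) mod 29; (10|29)=-1, (18|29)=-1; (−1)^{2·7·14}·(-1)^7·(-1)^2 = -1.
v=19: a=19^1·(≡5), b=19^3·(≡10) mod 19; (5|19)=+1, (10|19)=-1; (−1)^{1·3·9}·(+1)^3·(-1)^1 = +1.
(19, 551 / ℚ) ramifies at {2, 29}: a division algebra.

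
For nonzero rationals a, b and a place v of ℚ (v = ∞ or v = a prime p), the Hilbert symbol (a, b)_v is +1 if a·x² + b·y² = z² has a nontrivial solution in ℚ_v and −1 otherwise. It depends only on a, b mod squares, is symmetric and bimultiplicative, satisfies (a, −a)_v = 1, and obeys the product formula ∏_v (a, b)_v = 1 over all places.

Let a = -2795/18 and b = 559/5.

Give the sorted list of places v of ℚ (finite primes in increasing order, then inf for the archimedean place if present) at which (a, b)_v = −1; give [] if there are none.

[2, 5, 13, 43]

(a, b) ≡ (-5590, 2795) mod (ℚ^×)²; places V = {2, 3, 5, 13, 43, ∞}.
(a,b)_2: α=-1, β=0; u≡5, v≡3 (mod 8); ε(u)ε(v)=0·1, αω(v)=-1·1, βω(u)=0·1; sum ≡ 1  ⇒  -1.
(a,b)_5: α=1, u≡2; β=-1, v≡4 (mod 5); (2|5)=-1, (4|5)=+1; sign (−1)^0·-1^-1·+1^1 = -1.
(a,b)_∞: sgn(-5590)=−, sgn(2795)=+, so +1.
(a,b)_13: α=1, u≡9; β=1, v≡6 (mod 13); (9|13)=+1, (6|13)=-1; sign (−1)^0·+1^1·-1^1 = -1.
(a,b)_3: α=-2, u≡2; β=0, v≡2 (mod 3); (2|3)=-1, (2|3)=-1; sign (−1)^0·-1^0·-1^-2 = +1.
(a,b)_43: α=1, u≡37; β=1, v≡37 (mod 43); (37|43)=-1, (37|43)=-1; sign (−1)^1·-1^1·-1^1 = -1.
|Ram(-5590, 2795)| = 4, even; anisotropic at {2, 5, 13, 43}.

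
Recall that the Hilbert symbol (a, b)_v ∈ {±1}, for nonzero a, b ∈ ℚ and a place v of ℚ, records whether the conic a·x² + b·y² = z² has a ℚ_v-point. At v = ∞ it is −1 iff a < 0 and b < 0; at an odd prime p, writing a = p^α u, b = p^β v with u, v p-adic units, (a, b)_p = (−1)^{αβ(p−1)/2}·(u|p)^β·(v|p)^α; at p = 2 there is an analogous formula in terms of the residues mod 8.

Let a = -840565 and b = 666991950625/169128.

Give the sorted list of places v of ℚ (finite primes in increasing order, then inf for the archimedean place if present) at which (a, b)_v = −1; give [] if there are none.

[2, 5, 13, 17, 29, 31]

(a, b) ≡ (-840565, 4370938) mod (ℚ^×)²; places V = {2, 3, 5, 7, 11, 13, 17, 29, 31, ∞}.
(a,b)_∞: sgn(-840565)=−, sgn(4370938)=+, so +1.
(a,b)_5: α=1, u≡2; β=4, v≡2 (mod 5); (2|5)=-1, (2|5)=-1; sign (−1)^0·-1^4·-1^1 = -1.
(a,b)_13: α=0, u≡2; β=1, v≡2 (mod 13); (2|13)=-1, (2|13)=-1; sign (−1)^0·-1^1·-1^0 = -1.
(a,b)_3: α=0, u≡2; β=-6, v≡1 (mod 3); (2|3)=-1, (1|3)=+1; sign (−1)^0·-1^-6·+1^0 = +1.
(a,b)_29: α=1, u≡15; β=-1, v≡13 (mod 29); (15|29)=-1, (13|29)=+1; sign (−1)^0·-1^-1·+1^1 = -1.
(a,b)_31: α=1, u≡10; β=1, v≡10 (mod 31); (10|31)=+1, (10|31)=+1; sign (−1)^1·+1^1·+1^1 = -1.
(a,b)_11: α=1, u≡2; β=1, v≡9 (mod 11); (2|11)=-1, (9|11)=+1; sign (−1)^1·-1^1·+1^1 = +1.
(a,b)_7: α=0, u≡2; β=2, v≡3 (mod 7); (2|7)=+1, (3|7)=-1; sign (−1)^0·+1^2·-1^0 = +1.
(a,b)_17: α=1, u≡8; β=3, v≡3 (mod 17); (8|17)=+1, (3|17)=-1; sign (−1)^0·+1^3·-1^1 = -1.
(a,b)_2: α=0, β=-3; u≡3, v≡5 (mod 8); ε(u)ε(v)=1·0, αω(v)=0·1, βω(u)=-3·1; sum ≡ 1  ⇒  -1.
Ram(-840565, 4370938) = {2, 5, 13, 17, 29, 31}; no ℚ_2-point on the conic.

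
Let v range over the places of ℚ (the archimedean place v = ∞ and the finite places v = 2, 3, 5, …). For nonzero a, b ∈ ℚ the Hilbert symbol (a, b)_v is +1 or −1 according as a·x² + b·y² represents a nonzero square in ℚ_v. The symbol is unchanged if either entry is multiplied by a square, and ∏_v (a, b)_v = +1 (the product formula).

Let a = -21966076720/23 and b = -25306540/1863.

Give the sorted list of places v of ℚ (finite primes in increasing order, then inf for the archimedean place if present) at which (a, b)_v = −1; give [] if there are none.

[2, 5, 31, inf]

(a, b) ≡ (-13685, -60605) mod (ℚ^×)²; places V = {2, 3, 5, 7, 17, 23, 31, ∞}.
(a,b)_2: α=4, β=2; u≡3, v≡3 (mod 8); ε(u)ε(v)=1·1, αω(v)=4·1, βω(u)=2·1; sum ≡ 1  ⇒  -1.
(a,b)_5: α=1, u≡2; β=1, v≡4 (mod 5); (2|5)=-1, (4|5)=+1; sign (−1)^0·-1^1·+1^1 = -1.
(a,b)_17: α=1, u≡6; β=1, v≡7 (mod 17); (6|17)=-1, (7|17)=-1; sign (−1)^0·-1^1·-1^1 = +1.
(a,b)_3: α=0, u≡1; β=-4, v≡1 (mod 3); (1|3)=+1, (1|3)=+1; sign (−1)^0·+1^-4·+1^0 = +1.
(a,b)_23: α=-1, u≡2; β=-1, v≡7 (mod 23); (2|23)=+1, (7|23)=-1; sign (−1)^1·+1^-1·-1^-1 = +1.
(a,b)_31: α=2, u≡13; β=1, v≡15 (mod 31); (13|31)=-1, (15|31)=-1; sign (−1)^0·-1^1·-1^2 = -1.
(a,b)_∞: sgn(-13685)=−, sgn(-60605)=−, so -1.
(a,b)_7: α=5, u≡5; β=4, v≡2 (mod 7); (5|7)=-1, (2|7)=+1; sign (−1)^0·-1^4·+1^5 = +1.
(-13685, -60605 / ℚ) ramifies at {2, 5, 31, ∞}: a division algebra.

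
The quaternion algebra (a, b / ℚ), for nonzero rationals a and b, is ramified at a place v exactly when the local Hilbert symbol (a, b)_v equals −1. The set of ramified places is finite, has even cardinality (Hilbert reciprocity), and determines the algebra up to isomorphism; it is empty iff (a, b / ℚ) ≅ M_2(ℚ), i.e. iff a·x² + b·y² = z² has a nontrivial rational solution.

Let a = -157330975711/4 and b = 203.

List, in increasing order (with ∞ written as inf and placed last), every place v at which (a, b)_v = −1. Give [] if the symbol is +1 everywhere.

(a, b) ≡ (-22591, 203) mod (ℚ^×)²; places V = {2, 7, 13, 19, 29, 41, ∞}.
(a,b)_41: α=1, u≡33; β=0, v≡39 (mod 41); (33|41)=+1, (39|41)=+1; sign (−1)^0·+1^0·+1^1 = +1.
(a,b)_19: α=1, u≡8; β=0, v≡13 (mod 19); (8|19)=-1, (13|19)=-1; sign (−1)^0·-1^0·-1^1 = -1.
(a,b)_13: α=2, u≡9; β=0, v≡8 (mod 13); (9|13)=+1, (8|13)=-1; sign (−1)^0·+1^0·-1^2 = +1.
(a,b)_7: α=2, u≡3; β=1, v≡1 (mod 7); (3|7)=-1, (1|7)=+1; sign (−1)^0·-1^1·+1^2 = -1.
(a,b)_29: α=3, u≡16; β=1, v≡7 (mod 29); (16|29)=+1, (7|29)=+1; sign (−1)^0·+1^1·+1^3 = +1.
(a,b)_∞: sgn(-22591)=−, sgn(203)=+, so +1.
(a,b)_2: α=-2, β=0; u≡1, v≡3 (mod 8); ε(u)ε(v)=0·1, αω(v)=-2·1, βω(u)=0·0; sum ≡ 0  ⇒  +1.
(-22591, 203 / ℚ) ramifies at {7, 19}: a division algebra.

[7, 19]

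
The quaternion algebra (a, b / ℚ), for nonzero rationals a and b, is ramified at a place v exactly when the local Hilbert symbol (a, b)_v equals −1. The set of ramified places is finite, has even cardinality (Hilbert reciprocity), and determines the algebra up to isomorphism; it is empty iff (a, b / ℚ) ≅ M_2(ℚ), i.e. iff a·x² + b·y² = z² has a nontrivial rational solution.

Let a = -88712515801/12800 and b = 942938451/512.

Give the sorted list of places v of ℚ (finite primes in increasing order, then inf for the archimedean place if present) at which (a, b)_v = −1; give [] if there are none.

Mod squares: a ≡ -3458, b ≡ 182. Check v ∈ {∞, 2, 3, 5, 7, 13, 19, 29, 37}.
v=5: a=5^-2·(≡2), b=5^0·(≡3) mod 5; (2|5)=-1, (3|5)=-1; (−1)^{-2·0·2}·(-1)^0·(-1)^-2 = +1.
v=29: a=29^2·(≡22), b=29^2·(≡19) mod 29; (22|29)=+1, (19|29)=-1; (−1)^{2·2·14}·(+1)^2·(-1)^2 = +1.
v=37: a=37^0·(≡22), b=37^2·(≡33) mod 37; (22|37)=-1, (33|37)=+1; (−1)^{0·2·18}·(-1)^2·(+1)^0 = +1.
v=2: v_2(a)=-9, v_2(b)=-9; units ≡ 7, 3 (mod 8); ε·ε+αω+βω = 1·1+-9·1+-9·0 ≡ 0  ⇒  (a,b)_2 = +1.
v=7: a=7^1·(≡5), b=7^1·(≡6) mod 7; (5|7)=-1, (6|7)=-1; (−1)^{1·1·3}·(-1)^1·(-1)^1 = -1.
v=13: a=13^3·(≡2), b=13^1·(≡9) mod 13; (2|13)=-1, (9|13)=+1; (−1)^{3·1·6}·(-1)^1·(+1)^3 = -1.
v=19: a=19^3·(≡13), b=19^0·(≡9) mod 19; (13|19)=-1, (9|19)=+1; (−1)^{3·0·9}·(-1)^0·(+1)^3 = +1.
v=3: a=3^0·(≡1), b=3^2·(≡2) mod 3; (1|3)=+1, (2|3)=-1; (−1)^{0·2·1}·(+1)^2·(-1)^0 = +1.
v=∞: -3458 < 0 and 182 > 0  ⇒  (a,b)_∞ = +1.
|Ram(-3458, 182)| = 2, even; anisotropic at {7, 13}.

[7, 13]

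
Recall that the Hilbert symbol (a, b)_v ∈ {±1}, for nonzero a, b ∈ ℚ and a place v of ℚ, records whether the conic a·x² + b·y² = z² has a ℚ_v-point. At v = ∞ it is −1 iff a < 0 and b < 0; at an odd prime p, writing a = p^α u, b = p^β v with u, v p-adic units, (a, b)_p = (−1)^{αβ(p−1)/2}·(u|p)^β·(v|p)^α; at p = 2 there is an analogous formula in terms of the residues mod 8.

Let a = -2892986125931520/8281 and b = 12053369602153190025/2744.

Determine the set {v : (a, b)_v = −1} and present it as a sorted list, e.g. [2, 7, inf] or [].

[11, 17]

Mod squares: a ≡ -5, b ≡ 7854. Check v ∈ {∞, 2, 3, 5, 7, 11, 13, 17}.
v=17: a=17^8·(≡6), b=17^9·(≡5) mod 17; (6|17)=-1, (5|17)=-1; (−1)^{8·9·8}·(-1)^9·(-1)^8 = -1.
v=2: v_2(a)=10, v_2(b)=-3; units ≡ 3, 7 (mod 8); ε·ε+αω+βω = 1·1+10·0+-3·1 ≡ 0  ⇒  (a,b)_2 = +1.
v=5: a=5^1·(≡1), b=5^2·(≡4) mod 5; (1|5)=+1, (4|5)=+1; (−1)^{1·2·2}·(+1)^2·(+1)^1 = +1.
v=3: a=3^4·(≡1), b=3^7·(≡2) mod 3; (1|3)=+1, (2|3)=-1; (−1)^{4·7·1}·(+1)^7·(-1)^4 = +1.
v=11: a=11^0·(≡7), b=11^1·(≡8) mod 11; (7|11)=-1, (8|11)=-1; (−1)^{0·1·5}·(-1)^1·(-1)^0 = -1.
v=∞: -5 < 0 and 7854 > 0  ⇒  (a,b)_∞ = +1.
v=7: a=7^-2·(≡4), b=7^-3·(≡1) mod 7; (4|7)=+1, (1|7)=+1; (−1)^{-2·-3·3}·(+1)^-3·(+1)^-2 = +1.
v=13: a=13^-2·(≡7), b=13^2·(≡7) mod 13; (7|13)=-1, (7|13)=-1; (−1)^{-2·2·6}·(-1)^2·(-1)^-2 = +1.
|Ram(-5, 7854)| = 2, even; anisotropic at {11, 17}.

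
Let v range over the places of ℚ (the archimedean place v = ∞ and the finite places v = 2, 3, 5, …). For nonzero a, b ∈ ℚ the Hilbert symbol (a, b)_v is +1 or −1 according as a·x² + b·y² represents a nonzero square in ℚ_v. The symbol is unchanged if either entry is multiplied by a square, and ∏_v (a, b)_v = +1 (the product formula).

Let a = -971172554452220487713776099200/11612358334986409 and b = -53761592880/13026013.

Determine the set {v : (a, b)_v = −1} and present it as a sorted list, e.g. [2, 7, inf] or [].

Mod squares: a ≡ -782, b ≡ -25415. Check v ∈ {∞, 2, 3, 5, 7, 11, 13, 17, 19, 23}.
v=∞: -782 < 0 and -25415 < 0  ⇒  (a,b)_∞ = -1.
v=3: a=3^6·(≡1), b=3^2·(≡1) mod 3; (1|3)=+1, (1|3)=+1; (−1)^{6·2·1}·(+1)^2·(+1)^6 = +1.
v=2: v_2(a)=7, v_2(b)=4; units ≡ 1, 1 (mod 8); ε·ε+αω+βω = 0·0+7·0+4·0 ≡ 0  ⇒  (a,b)_2 = +1.
v=13: a=13^-8·(≡6), b=13^-3·(≡5) mod 13; (6|13)=-1, (5|13)=-1; (−1)^{-8·-3·6}·(-1)^-3·(-1)^-8 = -1.
v=19: a=19^6·(≡4), b=19^2·(≡4) mod 19; (4|19)=+1, (4|19)=+1; (−1)^{6·2·9}·(+1)^2·(+1)^6 = +1.
v=11: a=11^-2·(≡8), b=11^-2·(≡7) mod 11; (8|11)=-1, (7|11)=-1; (−1)^{-2·-2·5}·(-1)^-2·(-1)^-2 = +1.
v=5: a=5^2·(≡3), b=5^1·(≡3) mod 5; (3|5)=-1, (3|5)=-1; (−1)^{2·1·2}·(-1)^1·(-1)^2 = -1.
v=7: a=7^-6·(≡4), b=7^-2·(≡1) mod 7; (4|7)=+1, (1|7)=+1; (−1)^{-6·-2·3}·(+1)^-2·(+1)^-6 = +1.
v=23: a=23^9·(≡18), b=23^3·(≡21) mod 23; (18|23)=+1, (21|23)=-1; (−1)^{9·3·11}·(+1)^3·(-1)^9 = +1.
v=17: a=17^3·(≡5), b=17^1·(≡1) mod 17; (5|17)=-1, (1|17)=+1; (−1)^{3·1·8}·(-1)^1·(+1)^3 = -1.
Ram(-782, -25415) = {5, 13, 17, ∞}; no ℚ_5-point on the conic.

[5, 13, 17, inf]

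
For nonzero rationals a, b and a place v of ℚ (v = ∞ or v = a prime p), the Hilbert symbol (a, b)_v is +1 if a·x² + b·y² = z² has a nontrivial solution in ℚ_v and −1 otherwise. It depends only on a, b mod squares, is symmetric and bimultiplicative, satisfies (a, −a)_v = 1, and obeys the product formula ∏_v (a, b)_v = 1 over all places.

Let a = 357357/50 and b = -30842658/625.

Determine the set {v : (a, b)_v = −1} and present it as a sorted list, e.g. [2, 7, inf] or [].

[2, 13]

Mod squares: a ≡ 14586, b ≡ -2. Check v ∈ {∞, 2, 3, 5, 7, 11, 13, 17}.
v=17: a=17^1·(≡8), b=17^2·(≡16) mod 17; (8|17)=+1, (16|17)=+1; (−1)^{1·2·8}·(+1)^2·(+1)^1 = +1.
v=13: a=13^1·(≡3), b=13^0·(≡11) mod 13; (3|13)=+1, (11|13)=-1; (−1)^{1·0·6}·(+1)^0·(-1)^1 = -1.
v=11: a=11^1·(≡8), b=11^2·(≡3) mod 11; (8|11)=-1, (3|11)=+1; (−1)^{1·2·5}·(-1)^2·(+1)^1 = +1.
v=2: v_2(a)=-1, v_2(b)=1; units ≡ 5, 7 (mod 8); ε·ε+αω+βω = 0·1+-1·0+1·1 ≡ 1  ⇒  (a,b)_2 = -1.
v=5: a=5^-2·(≡1), b=5^-4·(≡2) mod 5; (1|5)=+1, (2|5)=-1; (−1)^{-2·-4·2}·(+1)^-4·(-1)^-2 = +1.
v=∞: 14586 > 0 and -2 < 0  ⇒  (a,b)_∞ = +1.
v=3: a=3^1·(≡2), b=3^2·(≡1) mod 3; (2|3)=-1, (1|3)=+1; (−1)^{1·2·1}·(-1)^2·(+1)^1 = +1.
v=7: a=7^2·(≡6), b=7^2·(≡6) mod 7; (6|7)=-1, (6|7)=-1; (−1)^{2·2·3}·(-1)^2·(-1)^2 = +1.
Ram(14586, -2) = {2, 13}; no ℚ_2-point on the conic.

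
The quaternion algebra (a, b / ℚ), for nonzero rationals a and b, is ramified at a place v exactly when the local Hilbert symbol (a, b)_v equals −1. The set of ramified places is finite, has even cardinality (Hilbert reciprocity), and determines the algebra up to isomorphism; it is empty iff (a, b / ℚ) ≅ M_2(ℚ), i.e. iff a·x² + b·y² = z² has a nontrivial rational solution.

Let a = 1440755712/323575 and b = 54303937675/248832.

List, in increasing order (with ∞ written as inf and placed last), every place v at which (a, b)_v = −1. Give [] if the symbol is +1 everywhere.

[3, 7, 19, 31]

Mod squares: a ≡ 2261, b ≡ 45849. Check v ∈ {∞, 2, 3, 5, 7, 11, 13, 17, 19, 29, 31, 43}.
v=43: a=43^-2·(≡40), b=43^0·(≡31) mod 43; (40|43)=+1, (31|43)=+1; (−1)^{-2·0·21}·(+1)^0·(+1)^-2 = +1.
v=17: a=17^1·(≡12), b=17^1·(≡3) mod 17; (12|17)=-1, (3|17)=-1; (−1)^{1·1·8}·(-1)^1·(-1)^1 = +1.
v=11: a=11^2·(≡10), b=11^0·(≡9) mod 11; (10|11)=-1, (9|11)=+1; (−1)^{2·0·5}·(-1)^0·(+1)^2 = +1.
v=29: a=29^0·(≡23), b=29^3·(≡18) mod 29; (23|29)=+1, (18|29)=-1; (−1)^{0·3·14}·(+1)^3·(-1)^0 = +1.
v=∞: 2261 > 0 and 45849 > 0  ⇒  (a,b)_∞ = +1.
v=5: a=5^-2·(≡4), b=5^2·(≡1) mod 5; (4|5)=+1, (1|5)=+1; (−1)^{-2·2·2}·(+1)^2·(+1)^-2 = +1.
v=13: a=13^0·(≡9), b=13^2·(≡7) mod 13; (9|13)=+1, (7|13)=-1; (−1)^{0·2·6}·(+1)^2·(-1)^0 = +1.
v=3: a=3^2·(≡2), b=3^-5·(≡1) mod 3; (2|3)=-1, (1|3)=+1; (−1)^{2·-5·1}·(-1)^-5·(+1)^2 = -1.
v=19: a=19^1·(≡4), b=19^0·(≡14) mod 19; (4|19)=+1, (14|19)=-1; (−1)^{1·0·9}·(+1)^0·(-1)^1 = -1.
v=7: a=7^-1·(≡1), b=7^0·(≡5) mod 7; (1|7)=+1, (5|7)=-1; (−1)^{-1·0·3}·(+1)^0·(-1)^-1 = -1.
v=31: a=31^0·(≡3), b=31^1·(≡3) mod 31; (3|31)=-1, (3|31)=-1; (−1)^{0·1·15}·(-1)^1·(-1)^0 = -1.
v=2: v_2(a)=12, v_2(b)=-10; units ≡ 5, 1 (mod 8); ε·ε+αω+βω = 0·0+12·0+-10·1 ≡ 0  ⇒  (a,b)_2 = +1.
|Ram(2261, 45849)| = 4, even; anisotropic at {3, 7, 19, 31}.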